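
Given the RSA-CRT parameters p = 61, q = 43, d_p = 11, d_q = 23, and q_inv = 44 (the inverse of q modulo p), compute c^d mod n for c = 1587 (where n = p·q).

m₁ = c^(d_p) mod p: c ≡ 1 (mod 61), and 1^11 mod 61 = 1.
m₂ = c^(d_q) mod q: c ≡ 39 (mod 43), and 39^23 mod 43 = 27.
h = q_inv·(m₁ − m₂) mod p = 44·(1 − 27) mod 61 = 15.
m = m₂ + h·q = 27 + 15·43 = 672.

672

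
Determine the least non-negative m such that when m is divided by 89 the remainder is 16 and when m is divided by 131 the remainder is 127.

10607

From m ≡ 16 (mod 89) write m = 16 + 89t. Substituting into m ≡ 127 (mod 131) gives 89t ≡ 111 (mod 131), and since 89⁻¹ ≡ 53 (mod 131), t ≡ 119. Hence m ≡ 16 + 89·119 = 10607 (mod 11659).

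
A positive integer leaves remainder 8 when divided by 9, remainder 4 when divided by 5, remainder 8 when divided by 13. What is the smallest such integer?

The moduli are pairwise coprime; M = 9·5·13 = 585.
M/9 = 65; 65 ≡ 2 (mod 9); 2·5 ≡ 1, so inverse 5.
M/5 = 117; 117 ≡ 2 (mod 5); 2·3 ≡ 1, so inverse 3.
M/13 = 45; 45 ≡ 6 (mod 13); 6·11 ≡ 1, so inverse 11.
N ≡ 8·65·5 + 4·117·3 + 8·45·11 = 7964.
7964 mod 585 = 359.

359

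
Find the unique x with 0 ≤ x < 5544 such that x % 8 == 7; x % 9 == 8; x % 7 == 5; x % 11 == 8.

The moduli are pairwise coprime; N = 8·9·7·11 = 5544.
N/8 = 693; 693 ≡ 5 (mod 8); 5·5 ≡ 1, so inverse 5.
N/9 = 616; 616 ≡ 4 (mod 9); 4·7 ≡ 1, so inverse 7.
N/7 = 792; 792 ≡ 1 (mod 7), inverse 1.
N/11 = 504; 504 ≡ 9 (mod 11); 9·5 ≡ 1, so inverse 5.
x ≡ 7·693·5 + 8·616·7 + 5·792·1 + 8·504·5 = 82871.
82871 mod 5544 = 5255.

5255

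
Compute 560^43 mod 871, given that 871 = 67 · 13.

Mod 67: 560 ≡ 24; 24^43 ≡ 14 (mod 67).
Mod 13: 560 ≡ 1; by Fermat, exponent reduces to 43 mod 12 = 7; 1^7 ≡ 1 (mod 13).
Combine by CRT: x ≡ 14 (mod 67), x ≡ 1 (mod 13) ⇒ x ≡ 14 (mod 871).

14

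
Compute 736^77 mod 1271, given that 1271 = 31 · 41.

866

Mod 31: 736 ≡ 23; by Fermat, exponent reduces to 77 mod 30 = 17; 23^17 ≡ 29 (mod 31).
Mod 41: 736 ≡ 39; by Fermat, exponent reduces to 77 mod 40 = 37; 39^37 ≡ 5 (mod 41).
Combine by CRT: x ≡ 29 (mod 31), x ≡ 5 (mod 41) ⇒ x ≡ 866 (mod 1271).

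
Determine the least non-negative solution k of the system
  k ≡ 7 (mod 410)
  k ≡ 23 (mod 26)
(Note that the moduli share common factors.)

gcd(410, 26) = 2 and 2 | (23 − 7), so the pair is consistent; merging gives k ≡ 2467 (mod 5330), where 5330 = lcm(410, 26).
The solution is unique modulo lcm(410, 26) = 5330.

2467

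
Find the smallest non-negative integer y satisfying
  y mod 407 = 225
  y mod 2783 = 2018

60461

gcd(407, 2783) = 11 and 11 | (2018 − 225), so the pair is consistent; merging gives y ≡ 60461 (mod 102971), where 102971 = lcm(407, 2783).
The solution is unique modulo lcm(407, 2783) = 102971.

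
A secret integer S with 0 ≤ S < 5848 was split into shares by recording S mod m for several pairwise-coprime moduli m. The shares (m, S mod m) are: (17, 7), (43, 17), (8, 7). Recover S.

3543

The moduli are pairwise coprime; N = 17·43·8 = 5848.
N/17 = 344; 344 ≡ 4 (mod 17); 4·13 ≡ 1, so inverse 13.
N/43 = 136; 136 ≡ 7 (mod 43); 7·37 ≡ 1, so inverse 37.
N/8 = 731; 731 ≡ 3 (mod 8); 3·3 ≡ 1, so inverse 3.
S ≡ 7·344·13 + 17·136·37 + 7·731·3 = 132199.
132199 mod 5848 = 3543.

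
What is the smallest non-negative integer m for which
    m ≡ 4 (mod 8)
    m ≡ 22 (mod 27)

From m ≡ 4 (mod 8) write m = 4 + 8t. Substituting into m ≡ 22 (mod 27) gives 8t ≡ 18 (mod 27), and since 8⁻¹ ≡ 17 (mod 27), t ≡ 9. Hence m ≡ 4 + 8·9 = 76 (mod 216).

76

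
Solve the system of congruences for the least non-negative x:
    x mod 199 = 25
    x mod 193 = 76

Combine the congruences pairwise.
From x ≡ 25 (mod 199) write x = 25 + 199t. Substituting into x ≡ 76 (mod 193) gives 199t ≡ 51 (mod 193), and since 6⁻¹ ≡ 161 (mod 193), t ≡ 105. Hence x ≡ 25 + 199·105 = 20920 (mod 38407).

20920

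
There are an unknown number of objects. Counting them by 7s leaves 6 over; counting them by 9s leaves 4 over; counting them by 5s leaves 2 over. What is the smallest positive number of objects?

202

From N ≡ 6 (mod 7) write N = 6 + 7t. Substituting into N ≡ 4 (mod 9) gives 7t ≡ 7 (mod 9), and since 7⁻¹ ≡ 4 (mod 9), t ≡ 1. Hence N ≡ 6 + 7·1 = 13 (mod 63).
From N ≡ 13 (mod 63) write N = 13 + 63t. Substituting into N ≡ 2 (mod 5) gives 63t ≡ 4 (mod 5), and since 3⁻¹ ≡ 2 (mod 5), t ≡ 3. Hence N ≡ 13 + 63·3 = 202 (mod 315).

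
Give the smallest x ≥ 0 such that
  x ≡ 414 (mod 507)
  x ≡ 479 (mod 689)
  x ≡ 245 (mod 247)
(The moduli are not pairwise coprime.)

gcd(507, 689) = 13 and 13 | (479 − 414), so the pair is consistent; merging gives x ≡ 5991 (mod 26871), where 26871 = lcm(507, 689).
gcd(26871, 247) = 13 and 13 | (245 − 5991), so the pair is consistent; merging gives x ≡ 167217 (mod 510549), where 510549 = lcm(26871, 247).
The solution is unique modulo lcm(507, 689, 247) = 510549.

167217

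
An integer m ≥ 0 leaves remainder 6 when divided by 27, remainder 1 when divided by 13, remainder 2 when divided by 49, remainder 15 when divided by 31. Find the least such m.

Combine the congruences pairwise.
From m ≡ 6 (mod 27) write m = 6 + 27t. Substituting into m ≡ 1 (mod 13) gives 27t ≡ 8 (mod 13), and since 1⁻¹ ≡ 1 (mod 13), t ≡ 8. Hence m ≡ 6 + 27·8 = 222 (mod 351).
From m ≡ 222 (mod 351) write m = 222 + 351t. Substituting into m ≡ 2 (mod 49) gives 351t ≡ 25 (mod 49), and since 8⁻¹ ≡ 43 (mod 49), t ≡ 46. Hence m ≡ 222 + 351·46 = 16368 (mod 17199).
From m ≡ 16368 (mod 17199) write m = 16368 + 17199t. Substituting into m ≡ 15 (mod 31) gives 17199t ≡ 15 (mod 31), and since 25⁻¹ ≡ 5 (mod 31), t ≡ 13. Hence m ≡ 16368 + 17199·13 = 239955 (mod 533169).

239955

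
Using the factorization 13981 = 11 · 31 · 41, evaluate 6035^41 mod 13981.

3329

Mod 11: 6035 ≡ 7; by Fermat, exponent reduces to 41 mod 10 = 1; 7^1 ≡ 7 (mod 11).
Mod 31: 6035 ≡ 21; by Fermat, exponent reduces to 41 mod 30 = 11; 21^11 ≡ 12 (mod 31).
Mod 41: 6035 ≡ 8; by Fermat, exponent reduces to 41 mod 40 = 1; 8^1 ≡ 8 (mod 41).
Combine by CRT: x ≡ 7 (mod 11), x ≡ 12 (mod 31), x ≡ 8 (mod 41) ⇒ x ≡ 3329 (mod 13981).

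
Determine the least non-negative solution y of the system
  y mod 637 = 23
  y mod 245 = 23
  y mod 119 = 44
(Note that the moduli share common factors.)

38243

gcd(637, 245) = 49 and 49 | (23 − 23), so the pair is consistent; merging gives y ≡ 23 (mod 3185), where 3185 = lcm(637, 245).
gcd(3185, 119) = 7 and 7 | (44 − 23), so the pair is consistent; merging gives y ≡ 38243 (mod 54145), where 54145 = lcm(3185, 119).
The solution is unique modulo lcm(637, 245, 119) = 54145.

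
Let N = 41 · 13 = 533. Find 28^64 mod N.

16

Mod 41: 28 ≡ 28; by Fermat, exponent reduces to 64 mod 40 = 24; 28^24 ≡ 16 (mod 41).
Mod 13: 28 ≡ 2; by Fermat, exponent reduces to 64 mod 12 = 4; 2^4 ≡ 3 (mod 13).
Combine by CRT: x ≡ 16 (mod 41), x ≡ 3 (mod 13) ⇒ x ≡ 16 (mod 533).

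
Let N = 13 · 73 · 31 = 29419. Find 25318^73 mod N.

18675

Mod 13: 25318 ≡ 7; by Fermat, exponent reduces to 73 mod 12 = 1; 7^1 ≡ 7 (mod 13).
Mod 73: 25318 ≡ 60; by Fermat, exponent reduces to 73 mod 72 = 1; 60^1 ≡ 60 (mod 73).
Mod 31: 25318 ≡ 22; by Fermat, exponent reduces to 73 mod 30 = 13; 22^13 ≡ 13 (mod 31).
Combine by CRT: x ≡ 7 (mod 13), x ≡ 60 (mod 73), x ≡ 13 (mod 31) ⇒ x ≡ 18675 (mod 29419).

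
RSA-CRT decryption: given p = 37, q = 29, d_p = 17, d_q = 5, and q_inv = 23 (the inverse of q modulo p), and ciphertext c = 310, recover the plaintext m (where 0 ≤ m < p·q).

m₁ = c^(d_p) mod p: c ≡ 14 (mod 37), and 14^17 mod 37 = 29.
m₂ = c^(d_q) mod q: c ≡ 20 (mod 29), and 20^5 mod 29 = 24.
h = q_inv·(m₁ − m₂) mod p = 23·(29 − 24) mod 37 = 4.
m = m₂ + h·q = 24 + 4·29 = 140.

140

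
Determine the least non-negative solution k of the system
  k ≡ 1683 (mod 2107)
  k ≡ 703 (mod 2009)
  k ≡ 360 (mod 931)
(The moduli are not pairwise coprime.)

gcd(2107, 2009) = 49 and 49 | (703 − 1683), so the pair is consistent; merging gives k ≡ 67000 (mod 86387), where 86387 = lcm(2107, 2009).
gcd(86387, 931) = 49 and 49 | (360 − 67000), so the pair is consistent; merging gives k ≡ 1535579 (mod 1641353), where 1641353 = lcm(86387, 931).
The solution is unique modulo lcm(2107, 2009, 931) = 1641353.

1535579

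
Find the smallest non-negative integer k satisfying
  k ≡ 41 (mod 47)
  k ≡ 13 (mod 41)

464

Combine the congruences pairwise.
From k ≡ 41 (mod 47) write k = 41 + 47t. Substituting into k ≡ 13 (mod 41) gives 47t ≡ 13 (mod 41), and since 6⁻¹ ≡ 7 (mod 41), t ≡ 9. Hence k ≡ 41 + 47·9 = 464 (mod 1927).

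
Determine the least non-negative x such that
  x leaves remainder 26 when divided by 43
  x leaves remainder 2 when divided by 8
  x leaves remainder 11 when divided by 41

From x ≡ 26 (mod 43) write x = 26 + 43t. Substituting into x ≡ 2 (mod 8) gives 43t ≡ 0 (mod 8), and since 3⁻¹ ≡ 3 (mod 8), t ≡ 0. Hence x ≡ 26 + 43·0 = 26 (mod 344).
From x ≡ 26 (mod 344) write x = 26 + 344t. Substituting into x ≡ 11 (mod 41) gives 344t ≡ 26 (mod 41), and since 16⁻¹ ≡ 18 (mod 41), t ≡ 17. Hence x ≡ 26 + 344·17 = 5874 (mod 14104).

5874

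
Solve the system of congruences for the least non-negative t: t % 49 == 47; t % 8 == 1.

145

From t ≡ 47 (mod 49) write t = 47 + 49s. Substituting into t ≡ 1 (mod 8) gives 49s ≡ 2 (mod 8), and since 1⁻¹ ≡ 1 (mod 8), s ≡ 2. Hence t ≡ 47 + 49·2 = 145 (mod 392).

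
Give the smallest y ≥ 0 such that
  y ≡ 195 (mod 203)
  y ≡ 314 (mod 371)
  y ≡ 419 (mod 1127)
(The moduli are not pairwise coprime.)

gcd(203, 371) = 7 and 7 | (314 − 195), so the pair is consistent; merging gives y ≡ 5879 (mod 10759), where 10759 = lcm(203, 371).
gcd(10759, 1127) = 7 and 7 | (419 − 5879), so the pair is consistent; merging gives y ≡ 619142 (mod 1732199), where 1732199 = lcm(10759, 1127).
The solution is unique modulo lcm(203, 371, 1127) = 1732199.

619142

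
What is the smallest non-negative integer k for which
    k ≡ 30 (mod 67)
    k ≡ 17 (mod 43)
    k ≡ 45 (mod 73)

26763

The moduli are pairwise coprime; N = 67·43·73 = 210313.
N/67 = 3139; 3139 ≡ 57 (mod 67); 57·20 ≡ 1, so inverse 20.
N/43 = 4891; 4891 ≡ 32 (mod 43); 32·39 ≡ 1, so inverse 39.
N/73 = 2881; 2881 ≡ 34 (mod 73); 34·58 ≡ 1, so inverse 58.
k ≡ 30·3139·20 + 17·4891·39 + 45·2881·58 = 12645543.
12645543 mod 210313 = 26763.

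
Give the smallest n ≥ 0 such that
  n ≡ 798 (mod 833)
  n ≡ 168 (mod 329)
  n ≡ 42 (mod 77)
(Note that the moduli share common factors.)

146573

gcd(833, 329) = 7 and 7 | (168 − 798), so the pair is consistent; merging gives n ≡ 29120 (mod 39151), where 39151 = lcm(833, 329).
gcd(39151, 77) = 7 and 7 | (42 − 29120), so the pair is consistent; merging gives n ≡ 146573 (mod 430661), where 430661 = lcm(39151, 77).
The solution is unique modulo lcm(833, 329, 77) = 430661.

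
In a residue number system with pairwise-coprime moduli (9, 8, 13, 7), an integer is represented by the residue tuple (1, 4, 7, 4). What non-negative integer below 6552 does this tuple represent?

1684

The moduli are pairwise coprime; N = 9·8·13·7 = 6552.
N/9 = 728; 728 ≡ 8 (mod 9); 8·8 ≡ 1, so inverse 8.
N/8 = 819; 819 ≡ 3 (mod 8); 3·3 ≡ 1, so inverse 3.
N/13 = 504; 504 ≡ 10 (mod 13); 10·4 ≡ 1, so inverse 4.
N/7 = 936; 936 ≡ 5 (mod 7); 5·3 ≡ 1, so inverse 3.
x ≡ 1·728·8 + 4·819·3 + 7·504·4 + 4·936·3 = 40996.
40996 mod 6552 = 1684.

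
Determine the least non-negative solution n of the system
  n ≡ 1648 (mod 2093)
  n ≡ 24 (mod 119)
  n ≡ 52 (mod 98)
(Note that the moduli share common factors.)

gcd(2093, 119) = 7 and 7 | (24 − 1648), so the pair is consistent; merging gives n ≡ 10020 (mod 35581), where 35581 = lcm(2093, 119).
gcd(35581, 98) = 7 and 7 | (52 − 10020), so the pair is consistent; merging gives n ≡ 152344 (mod 498134), where 498134 = lcm(35581, 98).
The solution is unique modulo lcm(2093, 119, 98) = 498134.

152344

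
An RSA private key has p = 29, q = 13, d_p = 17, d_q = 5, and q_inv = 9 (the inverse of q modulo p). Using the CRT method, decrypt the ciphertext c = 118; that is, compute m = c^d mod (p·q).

m₁ = c^(d_p) mod p: c ≡ 2 (mod 29), and 2^17 mod 29 = 21.
m₂ = c^(d_q) mod q: c ≡ 1 (mod 13), and 1^5 mod 13 = 1.
h = q_inv·(m₁ − m₂) mod p = 9·(21 − 1) mod 29 = 6.
m = m₂ + h·q = 1 + 6·13 = 79.

79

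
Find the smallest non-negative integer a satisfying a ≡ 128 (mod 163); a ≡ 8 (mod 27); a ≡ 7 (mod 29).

From a ≡ 128 (mod 163) write a = 128 + 163t. Substituting into a ≡ 8 (mod 27) gives 163t ≡ 15 (mod 27), and since 1⁻¹ ≡ 1 (mod 27), t ≡ 15. Hence a ≡ 128 + 163·15 = 2573 (mod 4401).
From a ≡ 2573 (mod 4401) write a = 2573 + 4401t. Substituting into a ≡ 7 (mod 29) gives 4401t ≡ 15 (mod 29), and since 22⁻¹ ≡ 4 (mod 29), t ≡ 2. Hence a ≡ 2573 + 4401·2 = 11375 (mod 127629).

11375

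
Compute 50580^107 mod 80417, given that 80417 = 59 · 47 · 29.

30057

Mod 59: 50580 ≡ 17; by Fermat, exponent reduces to 107 mod 58 = 49; 17^49 ≡ 26 (mod 59).
Mod 47: 50580 ≡ 8; by Fermat, exponent reduces to 107 mod 46 = 15; 8^15 ≡ 24 (mod 47).
Mod 29: 50580 ≡ 4; by Fermat, exponent reduces to 107 mod 28 = 23; 4^23 ≡ 13 (mod 29).
Combine by CRT: x ≡ 26 (mod 59), x ≡ 24 (mod 47), x ≡ 13 (mod 29) ⇒ x ≡ 30057 (mod 80417).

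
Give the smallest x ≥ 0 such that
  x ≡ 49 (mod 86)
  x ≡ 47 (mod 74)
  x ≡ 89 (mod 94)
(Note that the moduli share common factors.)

gcd(86, 74) = 2 and 2 | (47 − 49), so the pair is consistent; merging gives x ≡ 565 (mod 3182), where 3182 = lcm(86, 74).
gcd(3182, 94) = 2 and 2 | (89 − 565), so the pair is consistent; merging gives x ≡ 108753 (mod 149554), where 149554 = lcm(3182, 94).
The solution is unique modulo lcm(86, 74, 94) = 149554.

108753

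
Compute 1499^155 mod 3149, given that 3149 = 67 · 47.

Mod 67: 1499 ≡ 25; by Fermat, exponent reduces to 155 mod 66 = 23; 25^23 ≡ 25 (mod 67).
Mod 47: 1499 ≡ 42; by Fermat, exponent reduces to 155 mod 46 = 17; 42^17 ≡ 9 (mod 47).
Combine by CRT: x ≡ 25 (mod 67), x ≡ 9 (mod 47) ⇒ x ≡ 1231 (mod 3149).

1231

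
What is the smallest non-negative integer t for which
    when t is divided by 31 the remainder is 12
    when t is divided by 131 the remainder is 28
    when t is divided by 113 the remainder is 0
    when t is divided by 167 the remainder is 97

57363094

From t ≡ 12 (mod 31) write t = 12 + 31s. Substituting into t ≡ 28 (mod 131) gives 31s ≡ 16 (mod 131), and since 31⁻¹ ≡ 93 (mod 131), s ≡ 47. Hence t ≡ 12 + 31·47 = 1469 (mod 4061).
From t ≡ 1469 (mod 4061) write t = 1469 + 4061s. Substituting into t ≡ 0 (mod 113) gives 4061s ≡ 0 (mod 113), and since 106⁻¹ ≡ 16 (mod 113), s ≡ 0. Hence t ≡ 1469 + 4061·0 = 1469 (mod 458893).
From t ≡ 1469 (mod 458893) write t = 1469 + 458893s. Substituting into t ≡ 97 (mod 167) gives 458893s ≡ 131 (mod 167), and since 144⁻¹ ≡ 29 (mod 167), s ≡ 125. Hence t ≡ 1469 + 458893·125 = 57363094 (mod 76635131).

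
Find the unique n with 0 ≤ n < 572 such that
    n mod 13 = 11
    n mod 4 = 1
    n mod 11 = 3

The moduli are pairwise coprime; M = 13·4·11 = 572.
M/13 = 44; 44 ≡ 5 (mod 13); 5·8 ≡ 1, so inverse 8.
M/4 = 143; 143 ≡ 3 (mod 4); 3·3 ≡ 1, so inverse 3.
M/11 = 52; 52 ≡ 8 (mod 11); 8·7 ≡ 1, so inverse 7.
n ≡ 11·44·8 + 1·143·3 + 3·52·7 = 5393.
5393 mod 572 = 245.

245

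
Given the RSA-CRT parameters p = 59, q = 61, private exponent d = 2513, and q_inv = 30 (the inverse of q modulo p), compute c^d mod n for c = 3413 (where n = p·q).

d_p = d mod (p−1) = 2513 mod 58 = 19; d_q = d mod (q−1) = 53.
m₁ = c^(d_p) mod p: c ≡ 50 (mod 59), and 50^19 mod 59 = 23.
m₂ = c^(d_q) mod q: c ≡ 58 (mod 61), and 58^53 mod 61 = 34.
h = q_inv·(m₁ − m₂) mod p = 30·(23 − 34) mod 59 = 24.
m = m₂ + h·q = 34 + 24·61 = 1498.

1498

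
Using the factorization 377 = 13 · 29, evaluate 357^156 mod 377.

Mod 13: 357 ≡ 6; since 12 | 156, by Fermat 6^156 ≡ 1 (mod 13).
Mod 29: 357 ≡ 9; by Fermat, exponent reduces to 156 mod 28 = 16; 9^16 ≡ 23 (mod 29).
Combine by CRT: x ≡ 1 (mod 13), x ≡ 23 (mod 29) ⇒ x ≡ 313 (mod 377).

313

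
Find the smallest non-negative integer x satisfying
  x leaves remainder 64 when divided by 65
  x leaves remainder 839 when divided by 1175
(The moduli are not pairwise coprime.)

Combine the congruences pairwise.
gcd(65, 1175) = 5 and 5 | (839 − 64), so the pair is consistent; merging gives x ≡ 2014 (mod 15275), where 15275 = lcm(65, 1175).
The solution is unique modulo lcm(65, 1175) = 15275.

2014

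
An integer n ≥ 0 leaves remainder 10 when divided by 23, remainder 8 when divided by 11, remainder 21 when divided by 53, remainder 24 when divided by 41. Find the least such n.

The moduli are pairwise coprime; M = 23·11·53·41 = 549769.
M/23 = 23903; 23903 ≡ 6 (mod 23); 6·4 ≡ 1, so inverse 4.
M/11 = 49979; 49979 ≡ 6 (mod 11); 6·2 ≡ 1, so inverse 2.
M/53 = 10373; 10373 ≡ 38 (mod 53); 38·7 ≡ 1, so inverse 7.
M/41 = 13409; 13409 ≡ 2 (mod 41); 2·21 ≡ 1, so inverse 21.
n ≡ 10·23903·4 + 8·49979·2 + 21·10373·7 + 24·13409·21 = 10038751.
10038751 mod 549769 = 142909.

142909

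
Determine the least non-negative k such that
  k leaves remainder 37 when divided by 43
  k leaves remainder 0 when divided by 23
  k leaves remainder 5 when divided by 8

The moduli are pairwise coprime; N = 43·23·8 = 7912.
N/43 = 184; 184 ≡ 12 (mod 43); 12·18 ≡ 1, so inverse 18.
N/23 = 344; 344 ≡ 22 (mod 23); 22·22 ≡ 1, so inverse 22.
N/8 = 989; 989 ≡ 5 (mod 8); 5·5 ≡ 1, so inverse 5.
k ≡ 37·184·18 + 0·344·22 + 5·989·5 = 147269.
147269 mod 7912 = 4853.

4853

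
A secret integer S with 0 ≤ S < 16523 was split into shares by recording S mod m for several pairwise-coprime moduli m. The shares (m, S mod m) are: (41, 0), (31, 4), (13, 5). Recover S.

14760

The moduli are pairwise coprime; N = 41·31·13 = 16523.
N/41 = 403; 403 ≡ 34 (mod 41); 34·35 ≡ 1, so inverse 35.
N/31 = 533; 533 ≡ 6 (mod 31); 6·26 ≡ 1, so inverse 26.
N/13 = 1271; 1271 ≡ 10 (mod 13); 10·4 ≡ 1, so inverse 4.
S ≡ 0·403·35 + 4·533·26 + 5·1271·4 = 80852.
80852 mod 16523 = 14760.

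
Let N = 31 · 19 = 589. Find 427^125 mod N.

Mod 31: 427 ≡ 24; by Fermat, exponent reduces to 125 mod 30 = 5; 24^5 ≡ 26 (mod 31).
Mod 19: 427 ≡ 9; by Fermat, exponent reduces to 125 mod 18 = 17; 9^17 ≡ 17 (mod 19).
Combine by CRT: x ≡ 26 (mod 31), x ≡ 17 (mod 19) ⇒ x ≡ 150 (mod 589).

150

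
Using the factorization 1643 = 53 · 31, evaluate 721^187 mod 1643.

1087

Mod 53: 721 ≡ 32; by Fermat, exponent reduces to 187 mod 52 = 31; 32^31 ≡ 27 (mod 53).
Mod 31: 721 ≡ 8; by Fermat, exponent reduces to 187 mod 30 = 7; 8^7 ≡ 2 (mod 31).
Combine by CRT: x ≡ 27 (mod 53), x ≡ 2 (mod 31) ⇒ x ≡ 1087 (mod 1643).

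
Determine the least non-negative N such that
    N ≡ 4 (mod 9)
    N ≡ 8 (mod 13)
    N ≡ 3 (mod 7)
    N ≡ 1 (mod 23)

From N ≡ 4 (mod 9) write N = 4 + 9t. Substituting into N ≡ 8 (mod 13) gives 9t ≡ 4 (mod 13), and since 9⁻¹ ≡ 3 (mod 13), t ≡ 12. Hence N ≡ 4 + 9·12 = 112 (mod 117).
From N ≡ 112 (mod 117) write N = 112 + 117t. Substituting into N ≡ 3 (mod 7) gives 117t ≡ 3 (mod 7), and since 5⁻¹ ≡ 3 (mod 7), t ≡ 2. Hence N ≡ 112 + 117·2 = 346 (mod 819).
From N ≡ 346 (mod 819) write N = 346 + 819t. Substituting into N ≡ 1 (mod 23) gives 819t ≡ 0 (mod 23), and since 14⁻¹ ≡ 5 (mod 23), t ≡ 0. Hence N ≡ 346 + 819·0 = 346 (mod 18837).

346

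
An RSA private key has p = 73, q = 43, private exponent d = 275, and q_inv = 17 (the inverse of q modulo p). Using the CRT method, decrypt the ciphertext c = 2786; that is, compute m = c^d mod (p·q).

2069

d_p = d mod (p−1) = 275 mod 72 = 59; d_q = d mod (q−1) = 23.
m₁ = c^(d_p) mod p: c ≡ 12 (mod 73), and 12^59 mod 73 = 25.
m₂ = c^(d_q) mod q: c ≡ 34 (mod 43), and 34^23 mod 43 = 5.
h = q_inv·(m₁ − m₂) mod p = 17·(25 − 5) mod 73 = 48.
m = m₂ + h·q = 5 + 48·43 = 2069.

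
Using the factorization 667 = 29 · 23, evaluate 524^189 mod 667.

Mod 29: 524 ≡ 2; by Fermat, exponent reduces to 189 mod 28 = 21; 2^21 ≡ 17 (mod 29).
Mod 23: 524 ≡ 18; by Fermat, exponent reduces to 189 mod 22 = 13; 18^13 ≡ 2 (mod 23).
Combine by CRT: x ≡ 17 (mod 29), x ≡ 2 (mod 23) ⇒ x ≡ 278 (mod 667).

278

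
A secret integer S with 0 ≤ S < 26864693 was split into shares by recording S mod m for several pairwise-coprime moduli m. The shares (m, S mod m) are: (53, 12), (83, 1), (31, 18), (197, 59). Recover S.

The moduli are pairwise coprime; N = 53·83·31·197 = 26864693.
N/53 = 506881; 506881 ≡ 42 (mod 53); 42·24 ≡ 1, so inverse 24.
N/83 = 323671; 323671 ≡ 54 (mod 83); 54·20 ≡ 1, so inverse 20.
N/31 = 866603; 866603 ≡ 29 (mod 31); 29·15 ≡ 1, so inverse 15.
N/197 = 136369; 136369 ≡ 45 (mod 197); 45·162 ≡ 1, so inverse 162.
S ≡ 12·506881·24 + 1·323671·20 + 18·866603·15 + 59·136369·162 = 1689852860.
1689852860 mod 26864693 = 24241894.

24241894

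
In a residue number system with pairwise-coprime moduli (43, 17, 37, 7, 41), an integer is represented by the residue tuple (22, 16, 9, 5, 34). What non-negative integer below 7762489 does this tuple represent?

From x ≡ 22 (mod 43) write x = 22 + 43t. Substituting into x ≡ 16 (mod 17) gives 43t ≡ 11 (mod 17), and since 9⁻¹ ≡ 2 (mod 17), t ≡ 5. Hence x ≡ 22 + 43·5 = 237 (mod 731).
From x ≡ 237 (mod 731) write x = 237 + 731t. Substituting into x ≡ 9 (mod 37) gives 731t ≡ 31 (mod 37), and since 28⁻¹ ≡ 4 (mod 37), t ≡ 13. Hence x ≡ 237 + 731·13 = 9740 (mod 27047).
From x ≡ 9740 (mod 27047) write x = 9740 + 27047t. Substituting into x ≡ 5 (mod 7) gives 27047t ≡ 2 (mod 7), and since 6⁻¹ ≡ 6 (mod 7), t ≡ 5. Hence x ≡ 9740 + 27047·5 = 144975 (mod 189329).
From x ≡ 144975 (mod 189329) write x = 144975 + 189329t. Substituting into x ≡ 34 (mod 41) gives 189329t ≡ 35 (mod 41), and since 32⁻¹ ≡ 9 (mod 41), t ≡ 28. Hence x ≡ 144975 + 189329·28 = 5446187 (mod 7762489).

5446187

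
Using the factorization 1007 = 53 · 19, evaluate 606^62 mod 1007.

Mod 53: 606 ≡ 23; by Fermat, exponent reduces to 62 mod 52 = 10; 23^10 ≡ 52 (mod 53).
Mod 19: 606 ≡ 17; by Fermat, exponent reduces to 62 mod 18 = 8; 17^8 ≡ 9 (mod 19).
Combine by CRT: x ≡ 52 (mod 53), x ≡ 9 (mod 19) ⇒ x ≡ 370 (mod 1007).

370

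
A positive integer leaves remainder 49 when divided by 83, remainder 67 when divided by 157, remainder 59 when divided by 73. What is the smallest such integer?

169784

From x ≡ 49 (mod 83) write x = 49 + 83t. Substituting into x ≡ 67 (mod 157) gives 83t ≡ 18 (mod 157), and since 83⁻¹ ≡ 70 (mod 157), t ≡ 4. Hence x ≡ 49 + 83·4 = 381 (mod 13031).
From x ≡ 381 (mod 13031) write x = 381 + 13031t. Substituting into x ≡ 59 (mod 73) gives 13031t ≡ 43 (mod 73), and since 37⁻¹ ≡ 2 (mod 73), t ≡ 13. Hence x ≡ 381 + 13031·13 = 169784 (mod 951263).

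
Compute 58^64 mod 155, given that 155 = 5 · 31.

101

Mod 5: 58 ≡ 3; since 4 | 64, by Fermat 3^64 ≡ 1 (mod 5).
Mod 31: 58 ≡ 27; by Fermat, exponent reduces to 64 mod 30 = 4; 27^4 ≡ 8 (mod 31).
Combine by CRT: x ≡ 1 (mod 5), x ≡ 8 (mod 31) ⇒ x ≡ 101 (mod 155).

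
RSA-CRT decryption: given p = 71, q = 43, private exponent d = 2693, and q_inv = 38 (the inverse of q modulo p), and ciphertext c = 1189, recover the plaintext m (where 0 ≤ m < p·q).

2327

d_p = d mod (p−1) = 2693 mod 70 = 33; d_q = d mod (q−1) = 5.
m₁ = c^(d_p) mod p: c ≡ 53 (mod 71), and 53^33 mod 71 = 55.
m₂ = c^(d_q) mod q: c ≡ 28 (mod 43), and 28^5 mod 43 = 5.
h = q_inv·(m₁ − m₂) mod p = 38·(55 − 5) mod 71 = 54.
m = m₂ + h·q = 5 + 54·43 = 2327.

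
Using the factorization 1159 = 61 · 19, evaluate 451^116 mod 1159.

Mod 61: 451 ≡ 24; by Fermat, exponent reduces to 116 mod 60 = 56; 24^56 ≡ 20 (mod 61).
Mod 19: 451 ≡ 14; by Fermat, exponent reduces to 116 mod 18 = 8; 14^8 ≡ 4 (mod 19).
Combine by CRT: x ≡ 20 (mod 61), x ≡ 4 (mod 19) ⇒ x ≡ 935 (mod 1159).

935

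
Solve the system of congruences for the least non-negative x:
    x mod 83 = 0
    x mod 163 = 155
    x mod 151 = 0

1140503

The moduli are pairwise coprime; N = 83·163·151 = 2042879.
N/83 = 24613; 24613 ≡ 45 (mod 83); 45·24 ≡ 1, so inverse 24.
N/163 = 12533; 12533 ≡ 145 (mod 163); 145·9 ≡ 1, so inverse 9.
N/151 = 13529; 13529 ≡ 90 (mod 151); 90·99 ≡ 1, so inverse 99.
x ≡ 0·24613·24 + 155·12533·9 + 0·13529·99 = 17483535.
17483535 mod 2042879 = 1140503.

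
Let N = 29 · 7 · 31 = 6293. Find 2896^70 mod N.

Mod 29: 2896 ≡ 25; by Fermat, exponent reduces to 70 mod 28 = 14; 25^14 ≡ 1 (mod 29).
Mod 7: 2896 ≡ 5; by Fermat, exponent reduces to 70 mod 6 = 4; 5^4 ≡ 2 (mod 7).
Mod 31: 2896 ≡ 13; by Fermat, exponent reduces to 70 mod 30 = 10; 13^10 ≡ 5 (mod 31).
Combine by CRT: x ≡ 1 (mod 29), x ≡ 2 (mod 7), x ≡ 5 (mod 31) ⇒ x ≡ 842 (mod 6293).

842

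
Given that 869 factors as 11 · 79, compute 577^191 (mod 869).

Mod 11: 577 ≡ 5; by Fermat, exponent reduces to 191 mod 10 = 1; 5^1 ≡ 5 (mod 11).
Mod 79: 577 ≡ 24; by Fermat, exponent reduces to 191 mod 78 = 35; 24^35 ≡ 56 (mod 79).
Combine by CRT: x ≡ 5 (mod 11), x ≡ 56 (mod 79) ⇒ x ≡ 214 (mod 869).

214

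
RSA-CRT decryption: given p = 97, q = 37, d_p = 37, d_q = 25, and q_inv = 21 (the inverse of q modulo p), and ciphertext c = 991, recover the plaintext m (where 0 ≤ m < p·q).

1472

m₁ = c^(d_p) mod p: c ≡ 21 (mod 97), and 21^37 mod 97 = 17.
m₂ = c^(d_q) mod q: c ≡ 29 (mod 37), and 29^25 mod 37 = 29.
h = q_inv·(m₁ − m₂) mod p = 21·(17 − 29) mod 97 = 39.
m = m₂ + h·q = 29 + 39·37 = 1472.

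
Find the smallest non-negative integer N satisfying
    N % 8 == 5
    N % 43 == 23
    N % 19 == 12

6301

The moduli are pairwise coprime; M = 8·43·19 = 6536.
M/8 = 817; 817 ≡ 1 (mod 8), inverse 1.
M/43 = 152; 152 ≡ 23 (mod 43); 23·15 ≡ 1, so inverse 15.
M/19 = 344; 344 ≡ 2 (mod 19); 2·10 ≡ 1, so inverse 10.
N ≡ 5·817·1 + 23·152·15 + 12·344·10 = 97805.
97805 mod 6536 = 6301.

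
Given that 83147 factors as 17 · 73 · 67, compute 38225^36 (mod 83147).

63511

Mod 17: 38225 ≡ 9; by Fermat, exponent reduces to 36 mod 16 = 4; 9^4 ≡ 16 (mod 17).
Mod 73: 38225 ≡ 46; 46^36 ≡ 1 (mod 73).
Mod 67: 38225 ≡ 35; 35^36 ≡ 62 (mod 67).
Combine by CRT: x ≡ 16 (mod 17), x ≡ 1 (mod 73), x ≡ 62 (mod 67) ⇒ x ≡ 63511 (mod 83147).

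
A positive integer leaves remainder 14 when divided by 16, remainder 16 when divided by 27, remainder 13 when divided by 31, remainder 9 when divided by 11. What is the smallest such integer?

The moduli are pairwise coprime; N = 16·27·31·11 = 147312.
N/16 = 9207; 9207 ≡ 7 (mod 16); 7·7 ≡ 1, so inverse 7.
N/27 = 5456; 5456 ≡ 2 (mod 27); 2·14 ≡ 1, so inverse 14.
N/31 = 4752; 4752 ≡ 9 (mod 31); 9·7 ≡ 1, so inverse 7.
N/11 = 13392; 13392 ≡ 5 (mod 11); 5·9 ≡ 1, so inverse 9.
m ≡ 14·9207·7 + 16·5456·14 + 13·4752·7 + 9·13392·9 = 3641614.
3641614 mod 147312 = 106126.

106126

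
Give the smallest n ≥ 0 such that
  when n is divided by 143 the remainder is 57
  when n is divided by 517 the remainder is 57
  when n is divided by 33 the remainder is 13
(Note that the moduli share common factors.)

6778

gcd(143, 517) = 11 and 11 | (57 − 57), so the pair is consistent; merging gives n ≡ 57 (mod 6721), where 6721 = lcm(143, 517).
gcd(6721, 33) = 11 and 11 | (13 − 57), so the pair is consistent; merging gives n ≡ 6778 (mod 20163), where 20163 = lcm(6721, 33).
The solution is unique modulo lcm(143, 517, 33) = 20163.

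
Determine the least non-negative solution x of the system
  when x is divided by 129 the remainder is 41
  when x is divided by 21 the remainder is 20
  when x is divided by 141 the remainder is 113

23519

gcd(129, 21) = 3 and 3 | (20 − 41), so the pair is consistent; merging gives x ≡ 41 (mod 903), where 903 = lcm(129, 21).
gcd(903, 141) = 3 and 3 | (113 − 41), so the pair is consistent; merging gives x ≡ 23519 (mod 42441), where 42441 = lcm(903, 141).
The solution is unique modulo lcm(129, 21, 141) = 42441.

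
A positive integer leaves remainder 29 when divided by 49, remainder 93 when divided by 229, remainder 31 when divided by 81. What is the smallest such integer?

The moduli are pairwise coprime; N = 49·229·81 = 908901.
N/49 = 18549; 18549 ≡ 27 (mod 49); 27·20 ≡ 1, so inverse 20.
N/229 = 3969; 3969 ≡ 76 (mod 229); 76·226 ≡ 1, so inverse 226.
N/81 = 11221; 11221 ≡ 43 (mod 81); 43·49 ≡ 1, so inverse 49.
x ≡ 29·18549·20 + 93·3969·226 + 31·11221·49 = 111223561.
111223561 mod 908901 = 337639.

337639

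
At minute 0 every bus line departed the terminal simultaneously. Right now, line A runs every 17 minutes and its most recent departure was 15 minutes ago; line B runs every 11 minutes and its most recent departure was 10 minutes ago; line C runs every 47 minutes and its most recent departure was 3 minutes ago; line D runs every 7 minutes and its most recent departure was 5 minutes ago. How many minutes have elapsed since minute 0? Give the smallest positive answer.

58189

The moduli are pairwise coprime; N = 17·11·47·7 = 61523.
N/17 = 3619; 3619 ≡ 15 (mod 17); 15·8 ≡ 1, so inverse 8.
N/11 = 5593; 5593 ≡ 5 (mod 11); 5·9 ≡ 1, so inverse 9.
N/47 = 1309; 1309 ≡ 40 (mod 47); 40·20 ≡ 1, so inverse 20.
N/7 = 8789; 8789 ≡ 4 (mod 7); 4·2 ≡ 1, so inverse 2.
t ≡ 15·3619·8 + 10·5593·9 + 3·1309·20 + 5·8789·2 = 1104080.
1104080 mod 61523 = 58189.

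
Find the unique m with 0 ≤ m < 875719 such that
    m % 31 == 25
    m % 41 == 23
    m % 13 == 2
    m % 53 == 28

Combine the congruences pairwise.
From m ≡ 25 (mod 31) write m = 25 + 31t. Substituting into m ≡ 23 (mod 41) gives 31t ≡ 39 (mod 41), and since 31⁻¹ ≡ 4 (mod 41), t ≡ 33. Hence m ≡ 25 + 31·33 = 1048 (mod 1271).
From m ≡ 1048 (mod 1271) write m = 1048 + 1271t. Substituting into m ≡ 2 (mod 13) gives 1271t ≡ 7 (mod 13), and since 10⁻¹ ≡ 4 (mod 13), t ≡ 2. Hence m ≡ 1048 + 1271·2 = 3590 (mod 16523).
From m ≡ 3590 (mod 16523) write m = 3590 + 16523t. Substituting into m ≡ 28 (mod 53) gives 16523t ≡ 42 (mod 53), and since 40⁻¹ ≡ 4 (mod 53), t ≡ 9. Hence m ≡ 3590 + 16523·9 = 152297 (mod 875719).

152297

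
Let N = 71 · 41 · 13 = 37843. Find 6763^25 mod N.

21206

Mod 71: 6763 ≡ 18; 18^25 ≡ 48 (mod 71).
Mod 41: 6763 ≡ 39; 39^25 ≡ 9 (mod 41).
Mod 13: 6763 ≡ 3; by Fermat, exponent reduces to 25 mod 12 = 1; 3^1 ≡ 3 (mod 13).
Combine by CRT: x ≡ 48 (mod 71), x ≡ 9 (mod 41), x ≡ 3 (mod 13) ⇒ x ≡ 21206 (mod 37843).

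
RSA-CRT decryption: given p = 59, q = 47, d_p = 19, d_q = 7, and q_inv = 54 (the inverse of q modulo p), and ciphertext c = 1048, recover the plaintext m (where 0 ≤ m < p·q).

m₁ = c^(d_p) mod p: c ≡ 45 (mod 59), and 45^19 mod 59 = 9.
m₂ = c^(d_q) mod q: c ≡ 14 (mod 47), and 14^7 mod 47 = 24.
h = q_inv·(m₁ − m₂) mod p = 54·(9 − 24) mod 59 = 16.
m = m₂ + h·q = 24 + 16·47 = 776.

776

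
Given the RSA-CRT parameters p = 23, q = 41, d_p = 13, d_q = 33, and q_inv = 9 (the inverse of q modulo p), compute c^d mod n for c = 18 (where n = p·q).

m₁ = c^(d_p) mod p: c ≡ 18 (mod 23), and 18^13 mod 23 = 2.
m₂ = c^(d_q) mod q: c ≡ 18 (mod 41), and 18^33 mod 41 = 10.
h = q_inv·(m₁ − m₂) mod p = 9·(2 − 10) mod 23 = 20.
m = m₂ + h·q = 10 + 20·41 = 830.

830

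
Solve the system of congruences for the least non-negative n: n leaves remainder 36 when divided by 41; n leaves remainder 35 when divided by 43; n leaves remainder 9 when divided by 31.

The moduli are pairwise coprime; M = 41·43·31 = 54653.
M/41 = 1333; 1333 ≡ 21 (mod 41); 21·2 ≡ 1, so inverse 2.
M/43 = 1271; 1271 ≡ 24 (mod 43); 24·9 ≡ 1, so inverse 9.
M/31 = 1763; 1763 ≡ 27 (mod 31); 27·23 ≡ 1, so inverse 23.
n ≡ 36·1333·2 + 35·1271·9 + 9·1763·23 = 861282.
861282 mod 54653 = 41487.

41487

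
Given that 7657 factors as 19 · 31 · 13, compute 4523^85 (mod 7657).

Mod 19: 4523 ≡ 1; by Fermat, exponent reduces to 85 mod 18 = 13; 1^13 ≡ 1 (mod 19).
Mod 31: 4523 ≡ 28; by Fermat, exponent reduces to 85 mod 30 = 25; 28^25 ≡ 25 (mod 31).
Mod 13: 4523 ≡ 12; by Fermat, exponent reduces to 85 mod 12 = 1; 12^1 ≡ 12 (mod 13).
Combine by CRT: x ≡ 1 (mod 19), x ≡ 25 (mod 31), x ≡ 12 (mod 13) ⇒ x ≡ 5264 (mod 7657).

5264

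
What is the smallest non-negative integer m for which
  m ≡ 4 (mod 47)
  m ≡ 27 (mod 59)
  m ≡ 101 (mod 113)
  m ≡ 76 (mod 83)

The moduli are pairwise coprime; N = 47·59·113·83 = 26007967.
N/47 = 553361; 553361 ≡ 30 (mod 47); 30·11 ≡ 1, so inverse 11.
N/59 = 440813; 440813 ≡ 24 (mod 59); 24·32 ≡ 1, so inverse 32.
N/113 = 230159; 230159 ≡ 91 (mod 113); 91·77 ≡ 1, so inverse 77.
N/83 = 313349; 313349 ≡ 24 (mod 83); 24·45 ≡ 1, so inverse 45.
m ≡ 4·553361·11 + 27·440813·32 + 101·230159·77 + 76·313349·45 = 3266810439.
3266810439 mod 26007967 = 15814564.

15814564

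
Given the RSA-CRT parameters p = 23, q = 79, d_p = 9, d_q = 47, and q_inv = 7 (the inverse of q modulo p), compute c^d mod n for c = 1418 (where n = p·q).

1693

m₁ = c^(d_p) mod p: c ≡ 15 (mod 23), and 15^9 mod 23 = 14.
m₂ = c^(d_q) mod q: c ≡ 75 (mod 79), and 75^47 mod 79 = 34.
h = q_inv·(m₁ − m₂) mod p = 7·(14 − 34) mod 23 = 21.
m = m₂ + h·q = 34 + 21·79 = 1693.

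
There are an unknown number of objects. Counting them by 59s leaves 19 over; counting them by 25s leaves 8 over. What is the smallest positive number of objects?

1258

From N ≡ 19 (mod 59) write N = 19 + 59t. Substituting into N ≡ 8 (mod 25) gives 59t ≡ 14 (mod 25), and since 9⁻¹ ≡ 14 (mod 25), t ≡ 21. Hence N ≡ 19 + 59·21 = 1258 (mod 1475).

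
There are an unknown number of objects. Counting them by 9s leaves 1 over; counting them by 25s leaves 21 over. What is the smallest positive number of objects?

From N ≡ 1 (mod 9) write N = 1 + 9t. Substituting into N ≡ 21 (mod 25) gives 9t ≡ 20 (mod 25), and since 9⁻¹ ≡ 14 (mod 25), t ≡ 5. Hence N ≡ 1 + 9·5 = 46 (mod 225).

46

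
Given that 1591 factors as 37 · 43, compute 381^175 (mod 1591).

381

Mod 37: 381 ≡ 11; by Fermat, exponent reduces to 175 mod 36 = 31; 11^31 ≡ 11 (mod 37).
Mod 43: 381 ≡ 37; by Fermat, exponent reduces to 175 mod 42 = 7; 37^7 ≡ 37 (mod 43).
Combine by CRT: x ≡ 11 (mod 37), x ≡ 37 (mod 43) ⇒ x ≡ 381 (mod 1591).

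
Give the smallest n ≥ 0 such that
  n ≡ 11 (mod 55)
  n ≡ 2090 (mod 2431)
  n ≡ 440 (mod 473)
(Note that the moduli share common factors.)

Combine the congruences pairwise.
gcd(55, 2431) = 11 and 11 | (2090 − 11), so the pair is consistent; merging gives n ≡ 4521 (mod 12155), where 12155 = lcm(55, 2431).
gcd(12155, 473) = 11 and 11 | (440 − 4521), so the pair is consistent; merging gives n ≡ 150381 (mod 522665), where 522665 = lcm(12155, 473).
The solution is unique modulo lcm(55, 2431, 473) = 522665.

150381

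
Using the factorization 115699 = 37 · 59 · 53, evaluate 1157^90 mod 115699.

100641

Mod 37: 1157 ≡ 10; by Fermat, exponent reduces to 90 mod 36 = 18; 10^18 ≡ 1 (mod 37).
Mod 59: 1157 ≡ 36; by Fermat, exponent reduces to 90 mod 58 = 32; 36^32 ≡ 46 (mod 59).
Mod 53: 1157 ≡ 44; by Fermat, exponent reduces to 90 mod 52 = 38; 44^38 ≡ 47 (mod 53).
Combine by CRT: x ≡ 1 (mod 37), x ≡ 46 (mod 59), x ≡ 47 (mod 53) ⇒ x ≡ 100641 (mod 115699).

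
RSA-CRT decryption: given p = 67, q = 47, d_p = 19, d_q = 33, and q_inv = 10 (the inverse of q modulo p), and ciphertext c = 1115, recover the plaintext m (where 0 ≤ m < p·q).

472

m₁ = c^(d_p) mod p: c ≡ 43 (mod 67), and 43^19 mod 67 = 3.
m₂ = c^(d_q) mod q: c ≡ 34 (mod 47), and 34^33 mod 47 = 2.
h = q_inv·(m₁ − m₂) mod p = 10·(3 − 2) mod 67 = 10.
m = m₂ + h·q = 2 + 10·47 = 472.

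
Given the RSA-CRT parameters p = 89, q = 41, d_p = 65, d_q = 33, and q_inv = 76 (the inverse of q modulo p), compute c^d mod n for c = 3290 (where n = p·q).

m₁ = c^(d_p) mod p: c ≡ 86 (mod 89), and 86^65 mod 89 = 41.
m₂ = c^(d_q) mod q: c ≡ 10 (mod 41), and 10^33 mod 41 = 16.
h = q_inv·(m₁ − m₂) mod p = 76·(41 − 16) mod 89 = 31.
m = m₂ + h·q = 16 + 31·41 = 1287.

1287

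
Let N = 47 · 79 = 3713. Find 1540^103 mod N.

Mod 47: 1540 ≡ 36; by Fermat, exponent reduces to 103 mod 46 = 11; 36^11 ≡ 8 (mod 47).
Mod 79: 1540 ≡ 39; by Fermat, exponent reduces to 103 mod 78 = 25; 39^25 ≡ 48 (mod 79).
Combine by CRT: x ≡ 8 (mod 47), x ≡ 48 (mod 79) ⇒ x ≡ 2734 (mod 3713).

2734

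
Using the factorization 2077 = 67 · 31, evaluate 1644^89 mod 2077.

776

Mod 67: 1644 ≡ 36; by Fermat, exponent reduces to 89 mod 66 = 23; 36^23 ≡ 39 (mod 67).
Mod 31: 1644 ≡ 1; by Fermat, exponent reduces to 89 mod 30 = 29; 1^29 ≡ 1 (mod 31).
Combine by CRT: x ≡ 39 (mod 67), x ≡ 1 (mod 31) ⇒ x ≡ 776 (mod 2077).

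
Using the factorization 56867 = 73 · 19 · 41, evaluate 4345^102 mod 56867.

Mod 73: 4345 ≡ 38; by Fermat, exponent reduces to 102 mod 72 = 30; 38^30 ≡ 9 (mod 73).
Mod 19: 4345 ≡ 13; by Fermat, exponent reduces to 102 mod 18 = 12; 13^12 ≡ 7 (mod 19).
Mod 41: 4345 ≡ 40; by Fermat, exponent reduces to 102 mod 40 = 22; 40^22 ≡ 1 (mod 41).
Combine by CRT: x ≡ 9 (mod 73), x ≡ 7 (mod 19), x ≡ 1 (mod 41) ⇒ x ≡ 54613 (mod 56867).

54613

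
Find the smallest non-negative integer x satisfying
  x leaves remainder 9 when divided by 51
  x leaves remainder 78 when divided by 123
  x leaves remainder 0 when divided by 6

570

gcd(51, 123) = 3 and 3 | (78 − 9), so the pair is consistent; merging gives x ≡ 570 (mod 2091), where 2091 = lcm(51, 123).
gcd(2091, 6) = 3 and 3 | (0 − 570), so the pair is consistent; merging gives x ≡ 570 (mod 4182), where 4182 = lcm(2091, 6).
The solution is unique modulo lcm(51, 123, 6) = 4182.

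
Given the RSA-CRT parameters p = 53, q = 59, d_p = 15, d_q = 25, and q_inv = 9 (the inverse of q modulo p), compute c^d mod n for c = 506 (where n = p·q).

m₁ = c^(d_p) mod p: c ≡ 29 (mod 53), and 29^15 mod 53 = 7.
m₂ = c^(d_q) mod q: c ≡ 34 (mod 59), and 34^25 mod 59 = 38.
h = q_inv·(m₁ − m₂) mod p = 9·(7 − 38) mod 53 = 39.
m = m₂ + h·q = 38 + 39·59 = 2339.

2339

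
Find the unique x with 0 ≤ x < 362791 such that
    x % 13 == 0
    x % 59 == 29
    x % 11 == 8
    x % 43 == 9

184522

From x ≡ 0 (mod 13) write x = 0 + 13t. Substituting into x ≡ 29 (mod 59) gives 13t ≡ 29 (mod 59), and since 13⁻¹ ≡ 50 (mod 59), t ≡ 34. Hence x ≡ 0 + 13·34 = 442 (mod 767).
From x ≡ 442 (mod 767) write x = 442 + 767t. Substituting into x ≡ 8 (mod 11) gives 767t ≡ 6 (mod 11), and since 8⁻¹ ≡ 7 (mod 11), t ≡ 9. Hence x ≡ 442 + 767·9 = 7345 (mod 8437).
From x ≡ 7345 (mod 8437) write x = 7345 + 8437t. Substituting into x ≡ 9 (mod 43) gives 8437t ≡ 17 (mod 43), and since 9⁻¹ ≡ 24 (mod 43), t ≡ 21. Hence x ≡ 7345 + 8437·21 = 184522 (mod 362791).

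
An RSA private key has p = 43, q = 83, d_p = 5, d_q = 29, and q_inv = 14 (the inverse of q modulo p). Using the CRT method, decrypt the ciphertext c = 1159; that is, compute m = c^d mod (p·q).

m₁ = c^(d_p) mod p: c ≡ 41 (mod 43), and 41^5 mod 43 = 11.
m₂ = c^(d_q) mod q: c ≡ 80 (mod 83), and 80^29 mod 83 = 52.
h = q_inv·(m₁ − m₂) mod p = 14·(11 − 52) mod 43 = 28.
m = m₂ + h·q = 52 + 28·83 = 2376.

2376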